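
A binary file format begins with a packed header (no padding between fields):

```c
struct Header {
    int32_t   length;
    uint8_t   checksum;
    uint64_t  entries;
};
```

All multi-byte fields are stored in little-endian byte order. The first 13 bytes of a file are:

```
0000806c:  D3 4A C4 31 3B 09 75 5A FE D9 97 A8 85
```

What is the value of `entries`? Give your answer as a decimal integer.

`entries` follows `length` (4 B), `checksum` (1 B), so it starts at offset 4 + 1 = 5 and occupies 8 bytes.
Bytes at offsets 5..12: 09 75 5A FE D9 97 A8 85.
Little-endian stores the least-significant byte at the lowest address.
Reassemble most-significant byte first: 85 A8 97 D9 FE 5A 75 09 → 0x85A897D9FE5A7509.
0x85A897D9FE5A7509 = 9631114765662844169.

9631114765662844169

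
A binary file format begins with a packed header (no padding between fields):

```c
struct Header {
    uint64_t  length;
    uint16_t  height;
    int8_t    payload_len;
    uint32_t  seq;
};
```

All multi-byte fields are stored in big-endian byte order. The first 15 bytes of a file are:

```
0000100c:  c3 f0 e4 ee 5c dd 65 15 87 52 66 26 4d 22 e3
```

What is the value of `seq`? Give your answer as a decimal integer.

`seq` follows `length` (8 B), `height` (2 B), `payload_len` (1 B), so it starts at offset 8 + 2 + 1 = 11 and occupies 4 bytes.
Bytes at offsets 11..14: 26 4D 22 E3.
In big-endian order the high byte comes first in memory.
The bytes are already most-significant first: 0x264D22E3.
0x264D22E3 = 642589411.

642589411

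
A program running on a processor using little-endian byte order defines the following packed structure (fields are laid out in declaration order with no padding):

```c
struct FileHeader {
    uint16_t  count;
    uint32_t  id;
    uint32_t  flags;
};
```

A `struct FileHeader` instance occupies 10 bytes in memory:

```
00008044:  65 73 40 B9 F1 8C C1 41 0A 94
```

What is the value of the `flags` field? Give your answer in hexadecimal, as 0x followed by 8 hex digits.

0x940A41C1

`flags` follows `count` (2 B), `id` (4 B), so it starts at offset 2 + 4 = 6 and occupies 4 bytes.
Bytes at offsets 6..9: C1 41 0A 94.
Little-endian stores the least-significant byte at the lowest address.
Reassemble most-significant byte first: 94 0A 41 C1 → 0x940A41C1.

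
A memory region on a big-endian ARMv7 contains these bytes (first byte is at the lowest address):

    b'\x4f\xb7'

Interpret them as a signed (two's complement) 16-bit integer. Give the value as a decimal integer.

20407

Big-endian: lowest address holds the most-significant byte.
The bytes are already most-significant first: 0x4FB7.
0x4FB7 = 20407.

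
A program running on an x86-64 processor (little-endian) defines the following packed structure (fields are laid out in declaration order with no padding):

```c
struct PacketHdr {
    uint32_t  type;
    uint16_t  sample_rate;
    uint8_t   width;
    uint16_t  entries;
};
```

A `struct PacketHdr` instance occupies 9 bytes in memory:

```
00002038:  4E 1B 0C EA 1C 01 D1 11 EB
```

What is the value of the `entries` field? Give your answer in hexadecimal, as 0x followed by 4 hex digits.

`entries` follows `type` (4 B), `sample_rate` (2 B), `width` (1 B), so it starts at offset 4 + 2 + 1 = 7 and occupies 2 bytes.
Bytes at offsets 7..8: 11 EB.
Little-endian stores the least-significant byte at the lowest address.
Reassemble most-significant byte first: EB 11 → 0xEB11.

0xEB11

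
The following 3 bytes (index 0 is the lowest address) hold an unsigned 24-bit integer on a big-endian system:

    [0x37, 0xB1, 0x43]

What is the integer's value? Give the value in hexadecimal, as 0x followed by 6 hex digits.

0x37B143

Big-endian: lowest address holds the most-significant byte.
The bytes are already most-significant first: 0x37B143.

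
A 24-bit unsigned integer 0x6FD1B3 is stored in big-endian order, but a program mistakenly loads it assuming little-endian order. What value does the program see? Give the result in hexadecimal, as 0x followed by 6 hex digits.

0xB3D16F

Stored big-endian, the bytes at ascending addresses are 6F D1 B3.
Read back as little-endian, the first byte is least significant, giving 0xB3D16F.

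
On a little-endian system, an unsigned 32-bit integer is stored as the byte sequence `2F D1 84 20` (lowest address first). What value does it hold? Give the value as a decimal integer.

Little-endian: lowest address holds the least-significant byte.
Reassemble most-significant byte first: 20 84 D1 2F → 0x2084D12F.
0x2084D12F = 545575215.

545575215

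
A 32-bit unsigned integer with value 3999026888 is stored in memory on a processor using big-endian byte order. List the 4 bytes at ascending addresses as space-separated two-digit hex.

EE 5C 4E C8

3999026888 in hexadecimal, padded to 32 bits, is 0xEE5C4EC8.
Split into bytes (most-significant first): EE 5C 4E C8.
In big-endian order the high byte comes first in memory.
So the memory order matches the most-significant-first order: EE 5C 4E C8.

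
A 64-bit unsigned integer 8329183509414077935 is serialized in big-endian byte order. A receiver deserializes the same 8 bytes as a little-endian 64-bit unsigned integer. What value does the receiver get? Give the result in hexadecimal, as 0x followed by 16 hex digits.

0xEFE5AA9B45349773

8329183509414077935 in 64-bit hexadecimal is 0x739734459BAAE5EF.
Stored big-endian, the bytes at ascending addresses are 73 97 34 45 9B AA E5 EF.
Read back as little-endian, the first byte is least significant, giving 0xEFE5AA9B45349773.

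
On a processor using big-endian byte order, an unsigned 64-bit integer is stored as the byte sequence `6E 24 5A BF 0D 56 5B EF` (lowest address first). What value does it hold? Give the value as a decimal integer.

7936568219942673391

In big-endian order the high byte comes first in memory.
The bytes are already most-significant first: 0x6E245ABF0D565BEF.
0x6E245ABF0D565BEF = 7936568219942673391.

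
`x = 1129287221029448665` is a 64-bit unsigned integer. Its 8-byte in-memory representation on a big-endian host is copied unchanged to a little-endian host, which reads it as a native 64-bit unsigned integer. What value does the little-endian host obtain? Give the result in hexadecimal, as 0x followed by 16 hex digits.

1129287221029448665 in 64-bit hexadecimal is 0x0FAC08BE8AD92BD9.
Stored big-endian, the bytes at ascending addresses are 0F AC 08 BE 8A D9 2B D9.
Read back as little-endian, the first byte is least significant, giving 0xD92BD98ABE08AC0F.

0xD92BD98ABE08AC0F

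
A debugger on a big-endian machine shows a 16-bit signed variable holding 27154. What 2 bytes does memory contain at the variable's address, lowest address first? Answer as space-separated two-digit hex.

27154 in hexadecimal, padded to 16 bits, is 0x6A12.
Split into bytes (most-significant first): 6A 12.
Big-endian: lowest address holds the most-significant byte.
So the memory order matches the most-significant-first order: 6A 12.

6A 12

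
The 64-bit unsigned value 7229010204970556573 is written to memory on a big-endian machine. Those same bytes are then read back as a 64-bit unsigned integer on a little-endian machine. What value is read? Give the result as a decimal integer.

11357217344697553508

7229010204970556573 in 64-bit hexadecimal is 0x64529A7B00F19C9D.
Stored big-endian, the bytes at ascending addresses are 64 52 9A 7B 00 F1 9C 9D.
Read back as little-endian, the first byte is least significant, giving 0x9D9CF1007B9A5264.
0x9D9CF1007B9A5264 = 11357217344697553508.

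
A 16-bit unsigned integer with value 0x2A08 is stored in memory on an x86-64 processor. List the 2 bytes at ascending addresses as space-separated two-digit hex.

08 2A

Split into bytes (most-significant first): 2A 08.
In little-endian order the low byte comes first in memory.
So at ascending addresses the bytes are 08 2A.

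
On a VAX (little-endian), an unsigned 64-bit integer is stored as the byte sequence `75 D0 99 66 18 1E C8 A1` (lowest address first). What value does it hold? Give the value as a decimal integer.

Little-endian stores the least-significant byte at the lowest address.
Reassemble most-significant byte first: A1 C8 1E 18 66 99 D0 75 → 0xA1C81E186699D075.
0xA1C81E186699D075 = 11657600725597933685.

11657600725597933685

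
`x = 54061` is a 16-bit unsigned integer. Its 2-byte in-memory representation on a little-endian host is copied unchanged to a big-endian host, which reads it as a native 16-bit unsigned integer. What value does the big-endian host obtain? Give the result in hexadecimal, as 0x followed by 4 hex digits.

54061 in 16-bit hexadecimal is 0xD32D.
Stored little-endian, the bytes at ascending addresses are 2D D3.
Read back as big-endian, the last byte is least significant, giving 0x2DD3.

0x2DD3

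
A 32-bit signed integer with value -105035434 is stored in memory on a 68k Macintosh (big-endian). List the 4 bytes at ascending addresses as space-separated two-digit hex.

F9 BD 49 56

Two's complement of -105035434 in 32 bits: 105035434 = 0x0642B6AA; invert → 0xF9BD4955; add 1 → 0xF9BD4956.
Split into bytes (most-significant first): F9 BD 49 56.
Big-endian stores the most-significant byte at the lowest address.
So the memory order matches the most-significant-first order: F9 BD 49 56.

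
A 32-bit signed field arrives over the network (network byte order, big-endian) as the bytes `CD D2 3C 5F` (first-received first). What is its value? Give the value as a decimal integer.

-841860001

Big-endian stores the most-significant byte at the lowest address.
The bytes are already most-significant first: 0xCDD23C5F.
Top bit is set, so as a signed 32-bit value this is 0xCDD23C5F − 2^32 = -841860001.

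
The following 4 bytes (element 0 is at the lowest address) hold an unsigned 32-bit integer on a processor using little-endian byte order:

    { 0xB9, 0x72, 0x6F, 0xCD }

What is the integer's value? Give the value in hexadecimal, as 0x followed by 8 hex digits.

0xCD6F72B9

Little-endian: lowest address holds the least-significant byte.
Reassemble most-significant byte first: CD 6F 72 B9 → 0xCD6F72B9.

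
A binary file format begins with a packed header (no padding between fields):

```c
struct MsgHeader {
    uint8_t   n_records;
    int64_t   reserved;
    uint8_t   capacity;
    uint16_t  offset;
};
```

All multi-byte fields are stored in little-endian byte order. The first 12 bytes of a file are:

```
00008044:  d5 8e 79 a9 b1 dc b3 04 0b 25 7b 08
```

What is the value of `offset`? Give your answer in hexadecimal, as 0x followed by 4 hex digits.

`offset` follows `n_records` (1 B), `reserved` (8 B), `capacity` (1 B), so it starts at offset 1 + 8 + 1 = 10 and occupies 2 bytes.
Bytes at offsets 10..11: 7B 08.
Little-endian stores the least-significant byte at the lowest address.
Reassemble most-significant byte first: 08 7B → 0x087B.

0x087B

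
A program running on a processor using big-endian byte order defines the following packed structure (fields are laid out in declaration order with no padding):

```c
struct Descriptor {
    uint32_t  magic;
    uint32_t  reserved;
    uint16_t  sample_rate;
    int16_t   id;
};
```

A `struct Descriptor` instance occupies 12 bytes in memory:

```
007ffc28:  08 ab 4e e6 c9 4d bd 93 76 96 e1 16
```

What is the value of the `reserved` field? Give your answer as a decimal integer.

`reserved` follows `magic` (4 bytes), so it starts at byte offset 4 and occupies 4 bytes.
Bytes at offsets 4..7: C9 4D BD 93.
Big-endian: lowest address holds the most-significant byte.
The bytes are already most-significant first: 0xC94DBD93.
0xC94DBD93 = 3377315219.

3377315219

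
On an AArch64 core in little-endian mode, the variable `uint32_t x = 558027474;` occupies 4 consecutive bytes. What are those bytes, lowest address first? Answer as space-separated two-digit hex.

558027474 in hexadecimal, padded to 32 bits, is 0x2142D2D2.
Split into bytes (most-significant first): 21 42 D2 D2.
Little-endian: lowest address holds the least-significant byte.
So at ascending addresses the bytes are D2 D2 42 21.

D2 D2 42 21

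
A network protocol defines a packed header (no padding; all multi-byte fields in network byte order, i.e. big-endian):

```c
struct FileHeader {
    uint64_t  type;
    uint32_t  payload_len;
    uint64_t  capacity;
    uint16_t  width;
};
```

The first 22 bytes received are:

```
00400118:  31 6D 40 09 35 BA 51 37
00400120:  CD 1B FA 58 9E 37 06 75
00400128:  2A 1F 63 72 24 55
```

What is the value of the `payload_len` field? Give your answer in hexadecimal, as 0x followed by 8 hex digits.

0xCD1BFA58

`payload_len` follows `type` (8 bytes), so it starts at byte offset 8 and occupies 4 bytes.
Bytes at offsets 8..11: CD 1B FA 58.
Big-endian stores the most-significant byte at the lowest address.
The bytes are already most-significant first: 0xCD1BFA58.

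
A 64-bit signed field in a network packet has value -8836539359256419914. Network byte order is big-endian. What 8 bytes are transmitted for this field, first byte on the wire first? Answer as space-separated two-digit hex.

85 5E 4E 45 4F C3 61 B6

Two's complement of -8836539359256419914 in 64 bits: 8836539359256419914 = 0x7AA1B1BAB03C9E4A; invert → 0x855E4E454FC361B5; add 1 → 0x855E4E454FC361B6.
Split into bytes (most-significant first): 85 5E 4E 45 4F C3 61 B6.
Big-endian stores the most-significant byte at the lowest address.
So the memory order matches the most-significant-first order: 85 5E 4E 45 4F C3 61 B6.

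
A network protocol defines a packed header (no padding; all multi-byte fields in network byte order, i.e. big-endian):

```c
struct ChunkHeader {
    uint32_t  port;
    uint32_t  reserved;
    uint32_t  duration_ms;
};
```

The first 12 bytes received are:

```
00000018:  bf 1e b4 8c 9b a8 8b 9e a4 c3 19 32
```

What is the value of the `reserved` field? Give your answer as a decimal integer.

2611514270

`reserved` follows `port` (4 bytes), so it starts at byte offset 4 and occupies 4 bytes.
Bytes at offsets 4..7: 9B A8 8B 9E.
Big-endian: lowest address holds the most-significant byte.
The bytes are already most-significant first: 0x9BA88B9E.
0x9BA88B9E = 2611514270.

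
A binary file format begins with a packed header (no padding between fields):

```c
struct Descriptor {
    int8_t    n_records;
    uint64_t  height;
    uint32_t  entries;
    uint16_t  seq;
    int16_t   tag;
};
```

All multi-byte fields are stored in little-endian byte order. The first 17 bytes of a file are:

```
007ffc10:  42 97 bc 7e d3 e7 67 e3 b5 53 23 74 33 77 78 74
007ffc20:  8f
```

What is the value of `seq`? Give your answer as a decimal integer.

30839

`seq` follows `n_records` (1 B), `height` (8 B), `entries` (4 B), so it starts at offset 1 + 8 + 4 = 13 and occupies 2 bytes.
Bytes at offsets 13..14: 77 78.
Little-endian stores the least-significant byte at the lowest address.
Reassemble most-significant byte first: 78 77 → 0x7877.
0x7877 = 30839.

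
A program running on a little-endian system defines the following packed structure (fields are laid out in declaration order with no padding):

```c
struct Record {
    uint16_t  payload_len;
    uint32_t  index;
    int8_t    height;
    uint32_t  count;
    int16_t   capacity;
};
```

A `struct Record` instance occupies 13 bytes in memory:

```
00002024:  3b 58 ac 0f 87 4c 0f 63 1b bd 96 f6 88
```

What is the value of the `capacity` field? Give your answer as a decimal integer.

-30474

`capacity` follows `payload_len` (2 B), `index` (4 B), `height` (1 B), `count` (4 B), so it starts at offset 2 + 4 + 1 + 4 = 11 and occupies 2 bytes.
Bytes at offsets 11..12: F6 88.
Little-endian: lowest address holds the least-significant byte.
Reassemble most-significant byte first: 88 F6 → 0x88F6.
Top bit is set, so as a signed 16-bit value this is 0x88F6 − 2^16 = -30474.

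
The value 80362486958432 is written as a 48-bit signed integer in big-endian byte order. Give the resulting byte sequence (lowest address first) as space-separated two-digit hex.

80362486958432 in hexadecimal, padded to 48 bits, is 0x4916D97D0960.
Split into bytes (most-significant first): 49 16 D9 7D 09 60.
Big-endian stores the most-significant byte at the lowest address.
So the memory order matches the most-significant-first order: 49 16 D9 7D 09 60.

49 16 D9 7D 09 60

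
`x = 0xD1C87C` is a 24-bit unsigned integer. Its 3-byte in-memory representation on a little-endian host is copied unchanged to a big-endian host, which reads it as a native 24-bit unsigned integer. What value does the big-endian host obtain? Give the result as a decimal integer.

8177873

Stored little-endian, the bytes at ascending addresses are 7C C8 D1.
Read back as big-endian, the last byte is least significant, giving 0x7CC8D1.
0x7CC8D1 = 8177873.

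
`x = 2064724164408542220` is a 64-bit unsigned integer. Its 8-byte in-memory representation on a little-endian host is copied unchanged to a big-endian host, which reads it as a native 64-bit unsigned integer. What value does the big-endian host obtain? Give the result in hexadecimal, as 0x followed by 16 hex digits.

0x0C84BC2AB05FA71C

2064724164408542220 in 64-bit hexadecimal is 0x1CA75FB02ABC840C.
Stored little-endian, the bytes at ascending addresses are 0C 84 BC 2A B0 5F A7 1C.
Read back as big-endian, the last byte is least significant, giving 0x0C84BC2AB05FA71C.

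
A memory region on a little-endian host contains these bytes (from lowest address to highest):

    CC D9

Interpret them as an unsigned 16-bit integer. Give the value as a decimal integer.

55756

Little-endian stores the least-significant byte at the lowest address.
Reassemble most-significant byte first: D9 CC → 0xD9CC.
0xD9CC = 55756.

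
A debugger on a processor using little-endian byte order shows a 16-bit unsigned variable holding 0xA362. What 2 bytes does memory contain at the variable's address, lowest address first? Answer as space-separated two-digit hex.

62 A3

Split into bytes (most-significant first): A3 62.
Little-endian stores the least-significant byte at the lowest address.
So at ascending addresses the bytes are 62 A3.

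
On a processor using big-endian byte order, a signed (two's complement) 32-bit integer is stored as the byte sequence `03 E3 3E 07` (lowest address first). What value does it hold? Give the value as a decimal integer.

Big-endian stores the most-significant byte at the lowest address.
The bytes are already most-significant first: 0x03E33E07.
0x03E33E07 = 65224199.

65224199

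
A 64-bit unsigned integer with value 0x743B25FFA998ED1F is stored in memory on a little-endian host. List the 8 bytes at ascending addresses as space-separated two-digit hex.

Split into bytes (most-significant first): 74 3B 25 FF A9 98 ED 1F.
Little-endian: lowest address holds the least-significant byte.
So at ascending addresses the bytes are 1F ED 98 A9 FF 25 3B 74.

1F ED 98 A9 FF 25 3B 74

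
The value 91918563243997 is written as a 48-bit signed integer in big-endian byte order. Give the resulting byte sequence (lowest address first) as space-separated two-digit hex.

53 99 75 4F 77 DD

91918563243997 in hexadecimal, padded to 48 bits, is 0x5399754F77DD.
Split into bytes (most-significant first): 53 99 75 4F 77 DD.
In big-endian order the high byte comes first in memory.
So the memory order matches the most-significant-first order: 53 99 75 4F 77 DD.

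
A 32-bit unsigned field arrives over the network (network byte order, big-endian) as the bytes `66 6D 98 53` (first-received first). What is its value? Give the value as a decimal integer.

1718458451

Big-endian: lowest address holds the most-significant byte.
The bytes are already most-significant first: 0x666D9853.
0x666D9853 = 1718458451.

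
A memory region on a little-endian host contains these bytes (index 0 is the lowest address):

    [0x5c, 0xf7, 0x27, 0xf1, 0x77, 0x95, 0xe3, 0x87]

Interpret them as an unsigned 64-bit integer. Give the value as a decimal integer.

9791834357213165404

Little-endian: lowest address holds the least-significant byte.
Reassemble most-significant byte first: 87 E3 95 77 F1 27 F7 5C → 0x87E39577F127F75C.
0x87E39577F127F75C = 9791834357213165404.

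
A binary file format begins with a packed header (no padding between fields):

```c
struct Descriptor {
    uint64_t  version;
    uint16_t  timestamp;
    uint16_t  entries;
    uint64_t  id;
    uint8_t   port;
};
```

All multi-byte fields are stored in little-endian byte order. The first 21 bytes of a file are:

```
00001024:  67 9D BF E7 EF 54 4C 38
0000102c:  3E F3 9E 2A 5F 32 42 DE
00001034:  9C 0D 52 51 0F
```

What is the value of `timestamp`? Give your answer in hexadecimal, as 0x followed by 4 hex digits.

`timestamp` follows `version` (8 bytes), so it starts at byte offset 8 and occupies 2 bytes.
Bytes at offsets 8..9: 3E F3.
Little-endian stores the least-significant byte at the lowest address.
Reassemble most-significant byte first: F3 3E → 0xF33E.

0xF33E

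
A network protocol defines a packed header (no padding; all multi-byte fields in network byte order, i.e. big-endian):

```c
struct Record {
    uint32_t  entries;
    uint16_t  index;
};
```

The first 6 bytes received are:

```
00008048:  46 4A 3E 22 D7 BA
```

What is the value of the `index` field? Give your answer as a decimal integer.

55226

`index` follows `entries` (4 bytes), so it starts at byte offset 4 and occupies 2 bytes.
Bytes at offsets 4..5: D7 BA.
In big-endian order the high byte comes first in memory.
The bytes are already most-significant first: 0xD7BA.
0xD7BA = 55226.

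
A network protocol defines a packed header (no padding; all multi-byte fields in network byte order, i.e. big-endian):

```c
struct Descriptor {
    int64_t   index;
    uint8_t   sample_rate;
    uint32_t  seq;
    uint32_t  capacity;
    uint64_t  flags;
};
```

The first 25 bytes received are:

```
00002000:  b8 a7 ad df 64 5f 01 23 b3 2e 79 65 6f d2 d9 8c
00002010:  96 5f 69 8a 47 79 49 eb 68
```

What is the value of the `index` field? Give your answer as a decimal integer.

-5140949274646871773

`index` is the first field, at byte offset 0, occupying 8 bytes.
Bytes at offsets 0..7: B8 A7 AD DF 64 5F 01 23.
In big-endian order the high byte comes first in memory.
The bytes are already most-significant first: 0xB8A7ADDF645F0123.
Top bit is set, so as a signed 64-bit value this is 0xB8A7ADDF645F0123 − 2^64 = -5140949274646871773.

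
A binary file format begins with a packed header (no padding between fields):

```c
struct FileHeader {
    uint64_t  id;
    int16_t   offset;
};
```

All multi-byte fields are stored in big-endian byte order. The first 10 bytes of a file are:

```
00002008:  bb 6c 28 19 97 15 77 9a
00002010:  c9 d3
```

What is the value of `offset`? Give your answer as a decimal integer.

`offset` follows `id` (8 bytes), so it starts at byte offset 8 and occupies 2 bytes.
Bytes at offsets 8..9: C9 D3.
Big-endian: lowest address holds the most-significant byte.
The bytes are already most-significant first: 0xC9D3.
Top bit is set, so as a signed 16-bit value this is 0xC9D3 − 2^16 = -13869.

-13869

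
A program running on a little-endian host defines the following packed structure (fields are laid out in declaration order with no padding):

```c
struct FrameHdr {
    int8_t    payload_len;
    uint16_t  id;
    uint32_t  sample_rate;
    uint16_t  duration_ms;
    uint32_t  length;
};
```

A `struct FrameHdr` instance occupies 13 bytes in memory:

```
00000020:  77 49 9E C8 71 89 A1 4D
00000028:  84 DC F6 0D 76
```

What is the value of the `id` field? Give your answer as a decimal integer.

`id` follows `payload_len` (1 byte), so it starts at byte offset 1 and occupies 2 bytes.
Bytes at offsets 1..2: 49 9E.
In little-endian order the low byte comes first in memory.
Reassemble most-significant byte first: 9E 49 → 0x9E49.
0x9E49 = 40521.

40521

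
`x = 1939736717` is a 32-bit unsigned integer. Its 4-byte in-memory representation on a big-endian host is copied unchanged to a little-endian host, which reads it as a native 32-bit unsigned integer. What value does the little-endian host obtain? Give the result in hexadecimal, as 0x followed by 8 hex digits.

1939736717 in 32-bit hexadecimal is 0x739E088D.
Stored big-endian, the bytes at ascending addresses are 73 9E 08 8D.
Read back as little-endian, the first byte is least significant, giving 0x8D089E73.

0x8D089E73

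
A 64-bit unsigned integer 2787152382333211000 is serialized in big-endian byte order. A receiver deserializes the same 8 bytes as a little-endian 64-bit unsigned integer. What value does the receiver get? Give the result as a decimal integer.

2787152382333211000 in 64-bit hexadecimal is 0x26ADF45323DAD178.
Stored big-endian, the bytes at ascending addresses are 26 AD F4 53 23 DA D1 78.
Read back as little-endian, the first byte is least significant, giving 0x78D1DA2353F4AD26.
0x78D1DA2353F4AD26 = 8705979399951133990.

8705979399951133990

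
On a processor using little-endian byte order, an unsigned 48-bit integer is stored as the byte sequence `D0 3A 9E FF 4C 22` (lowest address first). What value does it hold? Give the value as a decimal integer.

37714101418704

Little-endian: lowest address holds the least-significant byte.
Reassemble most-significant byte first: 22 4C FF 9E 3A D0 → 0x224CFF9E3AD0.
0x224CFF9E3AD0 = 37714101418704.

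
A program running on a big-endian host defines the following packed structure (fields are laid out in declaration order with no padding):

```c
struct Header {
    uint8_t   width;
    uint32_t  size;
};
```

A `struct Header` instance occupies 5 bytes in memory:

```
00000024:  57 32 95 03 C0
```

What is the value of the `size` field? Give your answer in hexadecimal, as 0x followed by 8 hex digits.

0x329503C0

`size` follows `width` (1 byte), so it starts at byte offset 1 and occupies 4 bytes.
Bytes at offsets 1..4: 32 95 03 C0.
Big-endian stores the most-significant byte at the lowest address.
The bytes are already most-significant first: 0x329503C0.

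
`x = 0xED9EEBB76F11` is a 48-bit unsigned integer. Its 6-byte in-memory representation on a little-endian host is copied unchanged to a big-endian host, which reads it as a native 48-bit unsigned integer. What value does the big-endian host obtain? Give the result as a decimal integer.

Stored little-endian, the bytes at ascending addresses are 11 6F B7 EB 9E ED.
Read back as big-endian, the last byte is least significant, giving 0x116FB7EB9EED.
0x116FB7EB9EED = 19171524714221.

19171524714221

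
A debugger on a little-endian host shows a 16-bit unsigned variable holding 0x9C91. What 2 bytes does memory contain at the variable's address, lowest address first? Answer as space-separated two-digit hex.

91 9C

Split into bytes (most-significant first): 9C 91.
Little-endian stores the least-significant byte at the lowest address.
So at ascending addresses the bytes are 91 9C.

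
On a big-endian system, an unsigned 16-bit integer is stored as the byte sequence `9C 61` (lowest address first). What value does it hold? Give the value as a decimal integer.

In big-endian order the high byte comes first in memory.
The bytes are already most-significant first: 0x9C61.
0x9C61 = 40033.

40033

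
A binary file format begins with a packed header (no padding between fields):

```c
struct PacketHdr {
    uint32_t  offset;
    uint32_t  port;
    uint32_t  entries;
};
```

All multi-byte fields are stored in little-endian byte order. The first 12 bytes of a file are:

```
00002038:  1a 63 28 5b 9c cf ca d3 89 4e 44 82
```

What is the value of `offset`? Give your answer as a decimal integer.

1529373466

`offset` is the first field, at byte offset 0, occupying 4 bytes.
Bytes at offsets 0..3: 1A 63 28 5B.
Little-endian: lowest address holds the least-significant byte.
Reassemble most-significant byte first: 5B 28 63 1A → 0x5B28631A.
0x5B28631A = 1529373466.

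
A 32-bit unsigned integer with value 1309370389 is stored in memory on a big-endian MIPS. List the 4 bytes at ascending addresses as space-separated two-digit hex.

4E 0B 68 15

1309370389 in hexadecimal, padded to 32 bits, is 0x4E0B6815.
Split into bytes (most-significant first): 4E 0B 68 15.
Big-endian stores the most-significant byte at the lowest address.
So the memory order matches the most-significant-first order: 4E 0B 68 15.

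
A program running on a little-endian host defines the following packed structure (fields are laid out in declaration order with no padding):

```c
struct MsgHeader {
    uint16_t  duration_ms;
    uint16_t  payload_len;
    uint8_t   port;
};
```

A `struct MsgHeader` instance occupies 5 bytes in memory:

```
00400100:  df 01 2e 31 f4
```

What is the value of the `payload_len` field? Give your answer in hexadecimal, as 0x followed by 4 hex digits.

0x312E

`payload_len` follows `duration_ms` (2 bytes), so it starts at byte offset 2 and occupies 2 bytes.
Bytes at offsets 2..3: 2E 31.
Little-endian: lowest address holds the least-significant byte.
Reassemble most-significant byte first: 31 2E → 0x312E.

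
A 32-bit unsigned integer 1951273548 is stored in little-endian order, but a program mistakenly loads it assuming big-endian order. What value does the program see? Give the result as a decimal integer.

1276268148

1951273548 in 32-bit hexadecimal is 0x744E124C.
Stored little-endian, the bytes at ascending addresses are 4C 12 4E 74.
Read back as big-endian, the last byte is least significant, giving 0x4C124E74.
0x4C124E74 = 1276268148.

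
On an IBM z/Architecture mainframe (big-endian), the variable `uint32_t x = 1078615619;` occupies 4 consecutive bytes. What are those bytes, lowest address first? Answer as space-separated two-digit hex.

40 4A 5E 43

1078615619 in hexadecimal, padded to 32 bits, is 0x404A5E43.
Split into bytes (most-significant first): 40 4A 5E 43.
Big-endian: lowest address holds the most-significant byte.
So the memory order matches the most-significant-first order: 40 4A 5E 43.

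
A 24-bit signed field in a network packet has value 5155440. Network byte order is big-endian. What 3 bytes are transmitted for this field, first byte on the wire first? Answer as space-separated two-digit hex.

5155440 in hexadecimal, padded to 24 bits, is 0x4EAA70.
Split into bytes (most-significant first): 4E AA 70.
In big-endian order the high byte comes first in memory.
So the memory order matches the most-significant-first order: 4E AA 70.

4E AA 70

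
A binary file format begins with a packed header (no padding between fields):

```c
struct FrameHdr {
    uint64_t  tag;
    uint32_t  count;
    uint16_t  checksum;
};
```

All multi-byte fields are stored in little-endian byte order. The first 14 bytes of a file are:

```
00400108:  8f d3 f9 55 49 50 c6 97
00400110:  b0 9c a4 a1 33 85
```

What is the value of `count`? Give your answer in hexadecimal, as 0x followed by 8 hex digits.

0xA1A49CB0

`count` follows `tag` (8 bytes), so it starts at byte offset 8 and occupies 4 bytes.
Bytes at offsets 8..11: B0 9C A4 A1.
Little-endian: lowest address holds the least-significant byte.
Reassemble most-significant byte first: A1 A4 9C B0 → 0xA1A49CB0.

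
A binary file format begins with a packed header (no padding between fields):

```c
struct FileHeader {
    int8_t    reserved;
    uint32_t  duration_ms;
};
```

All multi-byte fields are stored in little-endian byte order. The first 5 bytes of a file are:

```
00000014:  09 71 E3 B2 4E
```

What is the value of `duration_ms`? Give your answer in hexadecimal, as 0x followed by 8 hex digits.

`duration_ms` follows `reserved` (1 byte), so it starts at byte offset 1 and occupies 4 bytes.
Bytes at offsets 1..4: 71 E3 B2 4E.
Little-endian stores the least-significant byte at the lowest address.
Reassemble most-significant byte first: 4E B2 E3 71 → 0x4EB2E371.

0x4EB2E371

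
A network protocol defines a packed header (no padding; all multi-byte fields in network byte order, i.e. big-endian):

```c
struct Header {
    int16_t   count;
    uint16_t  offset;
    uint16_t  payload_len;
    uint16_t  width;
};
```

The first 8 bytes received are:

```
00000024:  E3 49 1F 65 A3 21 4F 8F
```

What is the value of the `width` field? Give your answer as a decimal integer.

20367

`width` follows `count` (2 B), `offset` (2 B), `payload_len` (2 B), so it starts at offset 2 + 2 + 2 = 6 and occupies 2 bytes.
Bytes at offsets 6..7: 4F 8F.
In big-endian order the high byte comes first in memory.
The bytes are already most-significant first: 0x4F8F.
0x4F8F = 20367.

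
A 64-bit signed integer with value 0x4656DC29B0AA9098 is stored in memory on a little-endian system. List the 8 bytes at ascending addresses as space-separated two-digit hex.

98 90 AA B0 29 DC 56 46

Split into bytes (most-significant first): 46 56 DC 29 B0 AA 90 98.
In little-endian order the low byte comes first in memory.
So at ascending addresses the bytes are 98 90 AA B0 29 DC 56 46.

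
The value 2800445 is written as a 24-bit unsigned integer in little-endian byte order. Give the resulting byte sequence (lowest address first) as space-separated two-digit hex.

2800445 in hexadecimal, padded to 24 bits, is 0x2ABB3D.
Split into bytes (most-significant first): 2A BB 3D.
Little-endian: lowest address holds the least-significant byte.
So at ascending addresses the bytes are 3D BB 2A.

3D BB 2A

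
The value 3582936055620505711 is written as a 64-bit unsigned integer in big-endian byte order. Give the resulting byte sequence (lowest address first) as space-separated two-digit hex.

3582936055620505711 in hexadecimal, padded to 64 bits, is 0x31B9255C0033106F.
Split into bytes (most-significant first): 31 B9 25 5C 00 33 10 6F.
In big-endian order the high byte comes first in memory.
So the memory order matches the most-significant-first order: 31 B9 25 5C 00 33 10 6F.

31 B9 25 5C 00 33 10 6F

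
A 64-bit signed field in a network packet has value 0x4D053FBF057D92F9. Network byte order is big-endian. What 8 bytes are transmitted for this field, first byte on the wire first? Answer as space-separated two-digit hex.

Split into bytes (most-significant first): 4D 05 3F BF 05 7D 92 F9.
Big-endian stores the most-significant byte at the lowest address.
So the memory order matches the most-significant-first order: 4D 05 3F BF 05 7D 92 F9.

4D 05 3F BF 05 7D 92 F9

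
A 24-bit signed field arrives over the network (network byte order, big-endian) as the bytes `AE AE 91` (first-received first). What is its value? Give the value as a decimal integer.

-5329263

Big-endian stores the most-significant byte at the lowest address.
The bytes are already most-significant first: 0xAEAE91.
Top bit is set, so as a signed 24-bit value this is 0xAEAE91 − 2^24 = -5329263.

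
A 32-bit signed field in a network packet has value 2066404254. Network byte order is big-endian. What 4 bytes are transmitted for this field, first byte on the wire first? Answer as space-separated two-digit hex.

7B 2A D3 9E

2066404254 in hexadecimal, padded to 32 bits, is 0x7B2AD39E.
Split into bytes (most-significant first): 7B 2A D3 9E.
In big-endian order the high byte comes first in memory.
So the memory order matches the most-significant-first order: 7B 2A D3 9E.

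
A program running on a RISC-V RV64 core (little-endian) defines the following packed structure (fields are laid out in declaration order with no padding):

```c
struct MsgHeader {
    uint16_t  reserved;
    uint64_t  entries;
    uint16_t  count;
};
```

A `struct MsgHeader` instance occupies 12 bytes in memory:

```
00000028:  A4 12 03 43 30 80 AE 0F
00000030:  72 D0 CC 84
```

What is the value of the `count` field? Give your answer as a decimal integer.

33996

`count` follows `reserved` (2 B), `entries` (8 B), so it starts at offset 2 + 8 = 10 and occupies 2 bytes.
Bytes at offsets 10..11: CC 84.
Little-endian: lowest address holds the least-significant byte.
Reassemble most-significant byte first: 84 CC → 0x84CC.
0x84CC = 33996.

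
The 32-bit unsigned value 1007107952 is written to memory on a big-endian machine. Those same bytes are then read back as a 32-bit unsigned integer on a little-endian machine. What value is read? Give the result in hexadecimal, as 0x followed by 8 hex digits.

1007107952 in 32-bit hexadecimal is 0x3C073F70.
Stored big-endian, the bytes at ascending addresses are 3C 07 3F 70.
Read back as little-endian, the first byte is least significant, giving 0x703F073C.

0x703F073C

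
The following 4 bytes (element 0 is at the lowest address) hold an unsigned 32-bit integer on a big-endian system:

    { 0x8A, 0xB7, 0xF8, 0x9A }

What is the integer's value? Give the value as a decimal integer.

2327312538

In big-endian order the high byte comes first in memory.
The bytes are already most-significant first: 0x8AB7F89A.
0x8AB7F89A = 2327312538.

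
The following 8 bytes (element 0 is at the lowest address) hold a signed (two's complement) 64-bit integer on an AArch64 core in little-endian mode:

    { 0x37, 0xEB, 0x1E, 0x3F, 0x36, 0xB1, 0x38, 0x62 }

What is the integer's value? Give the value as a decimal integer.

In little-endian order the low byte comes first in memory.
Reassemble most-significant byte first: 62 38 B1 36 3F 1E EB 37 → 0x6238B1363F1EEB37.
0x6238B1363F1EEB37 = 7077601660958075703.

7077601660958075703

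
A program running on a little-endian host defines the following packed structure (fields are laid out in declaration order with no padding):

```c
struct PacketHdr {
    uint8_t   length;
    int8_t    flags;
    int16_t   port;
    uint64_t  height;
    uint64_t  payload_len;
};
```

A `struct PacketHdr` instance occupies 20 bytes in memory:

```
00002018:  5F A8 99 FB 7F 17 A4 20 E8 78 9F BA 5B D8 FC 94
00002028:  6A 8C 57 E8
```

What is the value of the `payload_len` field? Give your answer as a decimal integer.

`payload_len` follows `length` (1 B), `flags` (1 B), `port` (2 B), `height` (8 B), so it starts at offset 1 + 1 + 2 + 8 = 12 and occupies 8 bytes.
Bytes at offsets 12..19: 5B D8 FC 94 6A 8C 57 E8.
Little-endian: lowest address holds the least-significant byte.
Reassemble most-significant byte first: E8 57 8C 6A 94 FC D8 5B → 0xE8578C6A94FCD85B.
0xE8578C6A94FCD85B = 16742004529167128667.

16742004529167128667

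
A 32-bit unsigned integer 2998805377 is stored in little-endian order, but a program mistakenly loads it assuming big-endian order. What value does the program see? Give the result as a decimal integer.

2998805377 in 32-bit hexadecimal is 0xB2BE2381.
Stored little-endian, the bytes at ascending addresses are 81 23 BE B2.
Read back as big-endian, the last byte is least significant, giving 0x8123BEB2.
0x8123BEB2 = 2166603442.

2166603442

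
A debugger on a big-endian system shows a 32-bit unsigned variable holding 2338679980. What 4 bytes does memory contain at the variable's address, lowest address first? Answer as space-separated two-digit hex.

2338679980 in hexadecimal, padded to 32 bits, is 0x8B656CAC.
Split into bytes (most-significant first): 8B 65 6C AC.
In big-endian order the high byte comes first in memory.
So the memory order matches the most-significant-first order: 8B 65 6C AC.

8B 65 6C AC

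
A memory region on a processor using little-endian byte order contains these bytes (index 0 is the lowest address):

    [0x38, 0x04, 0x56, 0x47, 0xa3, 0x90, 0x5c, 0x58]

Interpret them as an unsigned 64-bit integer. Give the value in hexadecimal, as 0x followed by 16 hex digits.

0x585C90A347560438

Little-endian stores the least-significant byte at the lowest address.
Reassemble most-significant byte first: 58 5C 90 A3 47 56 04 38 → 0x585C90A347560438.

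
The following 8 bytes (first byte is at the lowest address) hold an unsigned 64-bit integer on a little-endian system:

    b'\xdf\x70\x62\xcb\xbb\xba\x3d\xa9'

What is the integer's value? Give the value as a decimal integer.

Little-endian: lowest address holds the least-significant byte.
Reassemble most-significant byte first: A9 3D BA BB CB 62 70 DF → 0xA93DBABBCB6270DF.
0xA93DBABBCB6270DF = 12195108681723048159.

12195108681723048159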